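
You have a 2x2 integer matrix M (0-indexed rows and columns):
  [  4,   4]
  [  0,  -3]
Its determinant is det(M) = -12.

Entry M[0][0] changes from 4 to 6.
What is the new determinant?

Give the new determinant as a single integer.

Answer: -18

Derivation:
det is linear in row 0: changing M[0][0] by delta changes det by delta * cofactor(0,0).
Cofactor C_00 = (-1)^(0+0) * minor(0,0) = -3
Entry delta = 6 - 4 = 2
Det delta = 2 * -3 = -6
New det = -12 + -6 = -18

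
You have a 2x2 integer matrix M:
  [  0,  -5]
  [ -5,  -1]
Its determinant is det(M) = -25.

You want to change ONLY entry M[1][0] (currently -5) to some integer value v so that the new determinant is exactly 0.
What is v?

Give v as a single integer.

det is linear in entry M[1][0]: det = old_det + (v - -5) * C_10
Cofactor C_10 = 5
Want det = 0: -25 + (v - -5) * 5 = 0
  (v - -5) = 25 / 5 = 5
  v = -5 + (5) = 0

Answer: 0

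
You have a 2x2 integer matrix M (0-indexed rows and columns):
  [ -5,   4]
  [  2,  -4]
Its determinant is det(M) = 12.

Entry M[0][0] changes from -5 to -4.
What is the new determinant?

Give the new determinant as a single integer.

Answer: 8

Derivation:
det is linear in row 0: changing M[0][0] by delta changes det by delta * cofactor(0,0).
Cofactor C_00 = (-1)^(0+0) * minor(0,0) = -4
Entry delta = -4 - -5 = 1
Det delta = 1 * -4 = -4
New det = 12 + -4 = 8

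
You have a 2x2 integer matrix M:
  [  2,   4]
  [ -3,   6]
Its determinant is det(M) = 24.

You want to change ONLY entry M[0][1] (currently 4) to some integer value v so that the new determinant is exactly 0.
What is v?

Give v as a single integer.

Answer: -4

Derivation:
det is linear in entry M[0][1]: det = old_det + (v - 4) * C_01
Cofactor C_01 = 3
Want det = 0: 24 + (v - 4) * 3 = 0
  (v - 4) = -24 / 3 = -8
  v = 4 + (-8) = -4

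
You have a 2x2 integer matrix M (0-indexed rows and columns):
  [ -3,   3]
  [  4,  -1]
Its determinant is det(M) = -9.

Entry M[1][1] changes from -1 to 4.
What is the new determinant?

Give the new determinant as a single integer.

Answer: -24

Derivation:
det is linear in row 1: changing M[1][1] by delta changes det by delta * cofactor(1,1).
Cofactor C_11 = (-1)^(1+1) * minor(1,1) = -3
Entry delta = 4 - -1 = 5
Det delta = 5 * -3 = -15
New det = -9 + -15 = -24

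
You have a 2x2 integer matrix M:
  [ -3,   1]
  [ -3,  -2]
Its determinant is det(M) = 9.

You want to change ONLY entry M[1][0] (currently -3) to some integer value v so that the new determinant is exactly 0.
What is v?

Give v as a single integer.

det is linear in entry M[1][0]: det = old_det + (v - -3) * C_10
Cofactor C_10 = -1
Want det = 0: 9 + (v - -3) * -1 = 0
  (v - -3) = -9 / -1 = 9
  v = -3 + (9) = 6

Answer: 6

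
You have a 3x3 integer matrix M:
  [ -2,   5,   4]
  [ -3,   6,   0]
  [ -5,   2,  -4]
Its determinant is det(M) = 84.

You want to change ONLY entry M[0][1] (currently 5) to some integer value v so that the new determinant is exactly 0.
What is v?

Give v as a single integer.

det is linear in entry M[0][1]: det = old_det + (v - 5) * C_01
Cofactor C_01 = -12
Want det = 0: 84 + (v - 5) * -12 = 0
  (v - 5) = -84 / -12 = 7
  v = 5 + (7) = 12

Answer: 12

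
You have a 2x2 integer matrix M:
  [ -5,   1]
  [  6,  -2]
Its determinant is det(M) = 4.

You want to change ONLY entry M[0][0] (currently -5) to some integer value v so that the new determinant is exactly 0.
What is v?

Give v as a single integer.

Answer: -3

Derivation:
det is linear in entry M[0][0]: det = old_det + (v - -5) * C_00
Cofactor C_00 = -2
Want det = 0: 4 + (v - -5) * -2 = 0
  (v - -5) = -4 / -2 = 2
  v = -5 + (2) = -3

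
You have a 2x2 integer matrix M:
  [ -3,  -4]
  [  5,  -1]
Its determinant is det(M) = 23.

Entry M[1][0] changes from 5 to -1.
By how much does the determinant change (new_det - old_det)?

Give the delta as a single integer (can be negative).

Answer: -24

Derivation:
Cofactor C_10 = 4
Entry delta = -1 - 5 = -6
Det delta = entry_delta * cofactor = -6 * 4 = -24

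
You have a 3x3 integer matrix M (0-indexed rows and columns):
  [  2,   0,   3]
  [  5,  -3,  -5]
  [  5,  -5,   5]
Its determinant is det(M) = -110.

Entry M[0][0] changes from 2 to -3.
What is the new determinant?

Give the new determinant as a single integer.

Answer: 90

Derivation:
det is linear in row 0: changing M[0][0] by delta changes det by delta * cofactor(0,0).
Cofactor C_00 = (-1)^(0+0) * minor(0,0) = -40
Entry delta = -3 - 2 = -5
Det delta = -5 * -40 = 200
New det = -110 + 200 = 90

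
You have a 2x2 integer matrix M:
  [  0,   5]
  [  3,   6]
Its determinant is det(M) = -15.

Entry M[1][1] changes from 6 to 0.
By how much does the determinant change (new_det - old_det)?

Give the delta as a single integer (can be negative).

Answer: 0

Derivation:
Cofactor C_11 = 0
Entry delta = 0 - 6 = -6
Det delta = entry_delta * cofactor = -6 * 0 = 0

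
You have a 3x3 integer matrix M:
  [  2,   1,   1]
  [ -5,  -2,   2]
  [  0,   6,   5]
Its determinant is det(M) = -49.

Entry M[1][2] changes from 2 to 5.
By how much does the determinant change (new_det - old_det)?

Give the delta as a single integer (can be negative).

Cofactor C_12 = -12
Entry delta = 5 - 2 = 3
Det delta = entry_delta * cofactor = 3 * -12 = -36

Answer: -36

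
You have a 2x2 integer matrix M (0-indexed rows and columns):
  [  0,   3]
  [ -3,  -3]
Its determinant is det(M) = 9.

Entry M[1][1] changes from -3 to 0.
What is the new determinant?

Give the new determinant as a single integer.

det is linear in row 1: changing M[1][1] by delta changes det by delta * cofactor(1,1).
Cofactor C_11 = (-1)^(1+1) * minor(1,1) = 0
Entry delta = 0 - -3 = 3
Det delta = 3 * 0 = 0
New det = 9 + 0 = 9

Answer: 9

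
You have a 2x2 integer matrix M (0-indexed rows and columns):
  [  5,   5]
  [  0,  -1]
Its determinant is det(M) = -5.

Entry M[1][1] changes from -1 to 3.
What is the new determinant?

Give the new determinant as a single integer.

det is linear in row 1: changing M[1][1] by delta changes det by delta * cofactor(1,1).
Cofactor C_11 = (-1)^(1+1) * minor(1,1) = 5
Entry delta = 3 - -1 = 4
Det delta = 4 * 5 = 20
New det = -5 + 20 = 15

Answer: 15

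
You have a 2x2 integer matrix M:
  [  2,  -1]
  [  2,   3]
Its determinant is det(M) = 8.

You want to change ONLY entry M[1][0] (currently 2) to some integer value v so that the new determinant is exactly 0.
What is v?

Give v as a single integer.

det is linear in entry M[1][0]: det = old_det + (v - 2) * C_10
Cofactor C_10 = 1
Want det = 0: 8 + (v - 2) * 1 = 0
  (v - 2) = -8 / 1 = -8
  v = 2 + (-8) = -6

Answer: -6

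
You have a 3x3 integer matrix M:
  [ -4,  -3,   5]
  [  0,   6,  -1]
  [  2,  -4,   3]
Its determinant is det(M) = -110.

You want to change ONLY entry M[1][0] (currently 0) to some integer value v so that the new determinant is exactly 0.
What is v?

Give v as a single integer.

det is linear in entry M[1][0]: det = old_det + (v - 0) * C_10
Cofactor C_10 = -11
Want det = 0: -110 + (v - 0) * -11 = 0
  (v - 0) = 110 / -11 = -10
  v = 0 + (-10) = -10

Answer: -10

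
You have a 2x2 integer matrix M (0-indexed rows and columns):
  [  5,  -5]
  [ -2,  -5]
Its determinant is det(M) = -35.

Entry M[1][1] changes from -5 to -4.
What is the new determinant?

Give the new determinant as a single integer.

det is linear in row 1: changing M[1][1] by delta changes det by delta * cofactor(1,1).
Cofactor C_11 = (-1)^(1+1) * minor(1,1) = 5
Entry delta = -4 - -5 = 1
Det delta = 1 * 5 = 5
New det = -35 + 5 = -30

Answer: -30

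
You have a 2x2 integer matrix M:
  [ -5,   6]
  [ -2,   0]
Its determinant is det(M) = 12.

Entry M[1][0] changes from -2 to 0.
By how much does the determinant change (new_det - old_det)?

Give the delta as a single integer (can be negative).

Cofactor C_10 = -6
Entry delta = 0 - -2 = 2
Det delta = entry_delta * cofactor = 2 * -6 = -12

Answer: -12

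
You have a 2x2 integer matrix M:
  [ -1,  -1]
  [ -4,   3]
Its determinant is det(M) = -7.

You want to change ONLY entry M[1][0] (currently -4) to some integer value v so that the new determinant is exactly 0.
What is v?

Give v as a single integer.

Answer: 3

Derivation:
det is linear in entry M[1][0]: det = old_det + (v - -4) * C_10
Cofactor C_10 = 1
Want det = 0: -7 + (v - -4) * 1 = 0
  (v - -4) = 7 / 1 = 7
  v = -4 + (7) = 3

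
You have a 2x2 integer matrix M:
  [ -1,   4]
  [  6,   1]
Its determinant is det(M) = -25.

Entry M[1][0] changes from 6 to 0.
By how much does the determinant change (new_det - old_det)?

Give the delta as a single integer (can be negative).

Cofactor C_10 = -4
Entry delta = 0 - 6 = -6
Det delta = entry_delta * cofactor = -6 * -4 = 24

Answer: 24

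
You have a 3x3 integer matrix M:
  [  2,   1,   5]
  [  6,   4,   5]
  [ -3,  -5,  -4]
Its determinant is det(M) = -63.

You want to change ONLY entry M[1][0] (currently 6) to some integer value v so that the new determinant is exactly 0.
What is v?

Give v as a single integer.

Answer: 3

Derivation:
det is linear in entry M[1][0]: det = old_det + (v - 6) * C_10
Cofactor C_10 = -21
Want det = 0: -63 + (v - 6) * -21 = 0
  (v - 6) = 63 / -21 = -3
  v = 6 + (-3) = 3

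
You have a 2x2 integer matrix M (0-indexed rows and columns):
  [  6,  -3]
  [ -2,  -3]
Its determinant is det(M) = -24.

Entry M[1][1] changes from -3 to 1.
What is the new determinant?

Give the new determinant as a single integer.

Answer: 0

Derivation:
det is linear in row 1: changing M[1][1] by delta changes det by delta * cofactor(1,1).
Cofactor C_11 = (-1)^(1+1) * minor(1,1) = 6
Entry delta = 1 - -3 = 4
Det delta = 4 * 6 = 24
New det = -24 + 24 = 0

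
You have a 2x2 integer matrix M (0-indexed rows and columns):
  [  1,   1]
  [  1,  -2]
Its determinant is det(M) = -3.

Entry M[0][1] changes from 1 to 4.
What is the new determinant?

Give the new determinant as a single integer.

Answer: -6

Derivation:
det is linear in row 0: changing M[0][1] by delta changes det by delta * cofactor(0,1).
Cofactor C_01 = (-1)^(0+1) * minor(0,1) = -1
Entry delta = 4 - 1 = 3
Det delta = 3 * -1 = -3
New det = -3 + -3 = -6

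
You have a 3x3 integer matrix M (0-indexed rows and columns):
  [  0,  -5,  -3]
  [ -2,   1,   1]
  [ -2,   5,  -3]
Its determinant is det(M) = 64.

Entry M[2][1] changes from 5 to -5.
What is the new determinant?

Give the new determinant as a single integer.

det is linear in row 2: changing M[2][1] by delta changes det by delta * cofactor(2,1).
Cofactor C_21 = (-1)^(2+1) * minor(2,1) = 6
Entry delta = -5 - 5 = -10
Det delta = -10 * 6 = -60
New det = 64 + -60 = 4

Answer: 4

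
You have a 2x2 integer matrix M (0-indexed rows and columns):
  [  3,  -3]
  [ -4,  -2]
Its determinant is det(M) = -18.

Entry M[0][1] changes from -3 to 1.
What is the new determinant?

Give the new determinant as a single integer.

det is linear in row 0: changing M[0][1] by delta changes det by delta * cofactor(0,1).
Cofactor C_01 = (-1)^(0+1) * minor(0,1) = 4
Entry delta = 1 - -3 = 4
Det delta = 4 * 4 = 16
New det = -18 + 16 = -2

Answer: -2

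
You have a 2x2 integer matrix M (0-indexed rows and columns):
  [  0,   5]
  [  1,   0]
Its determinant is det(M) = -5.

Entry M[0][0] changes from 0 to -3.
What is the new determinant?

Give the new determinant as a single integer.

det is linear in row 0: changing M[0][0] by delta changes det by delta * cofactor(0,0).
Cofactor C_00 = (-1)^(0+0) * minor(0,0) = 0
Entry delta = -3 - 0 = -3
Det delta = -3 * 0 = 0
New det = -5 + 0 = -5

Answer: -5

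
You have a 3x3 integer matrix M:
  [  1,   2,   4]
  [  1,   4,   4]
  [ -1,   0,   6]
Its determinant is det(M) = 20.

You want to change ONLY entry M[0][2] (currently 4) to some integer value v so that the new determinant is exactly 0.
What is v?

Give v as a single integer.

Answer: -1

Derivation:
det is linear in entry M[0][2]: det = old_det + (v - 4) * C_02
Cofactor C_02 = 4
Want det = 0: 20 + (v - 4) * 4 = 0
  (v - 4) = -20 / 4 = -5
  v = 4 + (-5) = -1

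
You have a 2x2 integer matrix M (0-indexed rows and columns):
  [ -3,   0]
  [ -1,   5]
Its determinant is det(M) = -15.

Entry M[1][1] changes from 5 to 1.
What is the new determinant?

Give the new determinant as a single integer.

det is linear in row 1: changing M[1][1] by delta changes det by delta * cofactor(1,1).
Cofactor C_11 = (-1)^(1+1) * minor(1,1) = -3
Entry delta = 1 - 5 = -4
Det delta = -4 * -3 = 12
New det = -15 + 12 = -3

Answer: -3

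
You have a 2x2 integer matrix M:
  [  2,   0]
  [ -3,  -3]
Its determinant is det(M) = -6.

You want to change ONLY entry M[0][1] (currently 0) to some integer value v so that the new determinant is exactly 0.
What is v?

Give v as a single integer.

Answer: 2

Derivation:
det is linear in entry M[0][1]: det = old_det + (v - 0) * C_01
Cofactor C_01 = 3
Want det = 0: -6 + (v - 0) * 3 = 0
  (v - 0) = 6 / 3 = 2
  v = 0 + (2) = 2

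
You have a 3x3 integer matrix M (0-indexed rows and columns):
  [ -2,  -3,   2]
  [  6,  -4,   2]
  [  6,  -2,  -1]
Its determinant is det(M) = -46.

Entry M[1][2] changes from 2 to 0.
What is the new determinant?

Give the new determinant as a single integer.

det is linear in row 1: changing M[1][2] by delta changes det by delta * cofactor(1,2).
Cofactor C_12 = (-1)^(1+2) * minor(1,2) = -22
Entry delta = 0 - 2 = -2
Det delta = -2 * -22 = 44
New det = -46 + 44 = -2

Answer: -2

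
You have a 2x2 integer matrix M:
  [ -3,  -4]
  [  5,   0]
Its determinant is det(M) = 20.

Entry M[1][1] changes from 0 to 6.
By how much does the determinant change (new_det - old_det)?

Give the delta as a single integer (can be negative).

Cofactor C_11 = -3
Entry delta = 6 - 0 = 6
Det delta = entry_delta * cofactor = 6 * -3 = -18

Answer: -18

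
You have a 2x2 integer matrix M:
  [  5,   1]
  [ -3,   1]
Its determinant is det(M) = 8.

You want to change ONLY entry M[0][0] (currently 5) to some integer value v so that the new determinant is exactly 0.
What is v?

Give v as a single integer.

Answer: -3

Derivation:
det is linear in entry M[0][0]: det = old_det + (v - 5) * C_00
Cofactor C_00 = 1
Want det = 0: 8 + (v - 5) * 1 = 0
  (v - 5) = -8 / 1 = -8
  v = 5 + (-8) = -3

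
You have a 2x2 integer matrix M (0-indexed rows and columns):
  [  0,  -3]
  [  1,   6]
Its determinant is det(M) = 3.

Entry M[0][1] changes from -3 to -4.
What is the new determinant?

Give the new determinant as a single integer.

Answer: 4

Derivation:
det is linear in row 0: changing M[0][1] by delta changes det by delta * cofactor(0,1).
Cofactor C_01 = (-1)^(0+1) * minor(0,1) = -1
Entry delta = -4 - -3 = -1
Det delta = -1 * -1 = 1
New det = 3 + 1 = 4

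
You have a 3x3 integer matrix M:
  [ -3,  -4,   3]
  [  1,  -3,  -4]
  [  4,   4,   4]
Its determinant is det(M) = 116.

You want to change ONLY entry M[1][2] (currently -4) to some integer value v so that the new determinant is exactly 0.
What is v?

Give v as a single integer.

Answer: 25

Derivation:
det is linear in entry M[1][2]: det = old_det + (v - -4) * C_12
Cofactor C_12 = -4
Want det = 0: 116 + (v - -4) * -4 = 0
  (v - -4) = -116 / -4 = 29
  v = -4 + (29) = 25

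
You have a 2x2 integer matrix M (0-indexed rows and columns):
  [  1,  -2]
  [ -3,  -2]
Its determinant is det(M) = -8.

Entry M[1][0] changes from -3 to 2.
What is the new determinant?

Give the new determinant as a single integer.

det is linear in row 1: changing M[1][0] by delta changes det by delta * cofactor(1,0).
Cofactor C_10 = (-1)^(1+0) * minor(1,0) = 2
Entry delta = 2 - -3 = 5
Det delta = 5 * 2 = 10
New det = -8 + 10 = 2

Answer: 2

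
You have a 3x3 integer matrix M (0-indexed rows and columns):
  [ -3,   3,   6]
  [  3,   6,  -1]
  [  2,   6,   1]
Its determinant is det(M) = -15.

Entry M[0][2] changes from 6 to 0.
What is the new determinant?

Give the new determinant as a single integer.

Answer: -51

Derivation:
det is linear in row 0: changing M[0][2] by delta changes det by delta * cofactor(0,2).
Cofactor C_02 = (-1)^(0+2) * minor(0,2) = 6
Entry delta = 0 - 6 = -6
Det delta = -6 * 6 = -36
New det = -15 + -36 = -51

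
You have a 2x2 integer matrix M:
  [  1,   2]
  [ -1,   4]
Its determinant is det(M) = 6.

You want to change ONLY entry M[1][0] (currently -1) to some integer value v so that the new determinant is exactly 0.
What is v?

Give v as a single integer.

det is linear in entry M[1][0]: det = old_det + (v - -1) * C_10
Cofactor C_10 = -2
Want det = 0: 6 + (v - -1) * -2 = 0
  (v - -1) = -6 / -2 = 3
  v = -1 + (3) = 2

Answer: 2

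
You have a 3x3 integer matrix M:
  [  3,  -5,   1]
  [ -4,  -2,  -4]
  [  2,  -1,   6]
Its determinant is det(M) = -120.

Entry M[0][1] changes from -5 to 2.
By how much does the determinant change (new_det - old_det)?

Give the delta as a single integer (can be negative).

Answer: 112

Derivation:
Cofactor C_01 = 16
Entry delta = 2 - -5 = 7
Det delta = entry_delta * cofactor = 7 * 16 = 112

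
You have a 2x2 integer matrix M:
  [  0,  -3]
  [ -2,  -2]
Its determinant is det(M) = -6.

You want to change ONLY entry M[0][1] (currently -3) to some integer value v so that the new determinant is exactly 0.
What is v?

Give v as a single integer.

det is linear in entry M[0][1]: det = old_det + (v - -3) * C_01
Cofactor C_01 = 2
Want det = 0: -6 + (v - -3) * 2 = 0
  (v - -3) = 6 / 2 = 3
  v = -3 + (3) = 0

Answer: 0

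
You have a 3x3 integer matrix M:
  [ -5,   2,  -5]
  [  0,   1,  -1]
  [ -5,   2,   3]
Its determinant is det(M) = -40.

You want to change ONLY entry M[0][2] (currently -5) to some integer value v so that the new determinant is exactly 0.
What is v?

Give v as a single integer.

det is linear in entry M[0][2]: det = old_det + (v - -5) * C_02
Cofactor C_02 = 5
Want det = 0: -40 + (v - -5) * 5 = 0
  (v - -5) = 40 / 5 = 8
  v = -5 + (8) = 3

Answer: 3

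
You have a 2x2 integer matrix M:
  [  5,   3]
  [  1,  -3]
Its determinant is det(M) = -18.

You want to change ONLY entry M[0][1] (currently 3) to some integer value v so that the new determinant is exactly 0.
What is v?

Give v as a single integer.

Answer: -15

Derivation:
det is linear in entry M[0][1]: det = old_det + (v - 3) * C_01
Cofactor C_01 = -1
Want det = 0: -18 + (v - 3) * -1 = 0
  (v - 3) = 18 / -1 = -18
  v = 3 + (-18) = -15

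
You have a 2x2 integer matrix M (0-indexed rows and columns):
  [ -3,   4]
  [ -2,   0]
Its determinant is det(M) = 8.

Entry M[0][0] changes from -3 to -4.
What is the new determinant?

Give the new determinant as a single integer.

det is linear in row 0: changing M[0][0] by delta changes det by delta * cofactor(0,0).
Cofactor C_00 = (-1)^(0+0) * minor(0,0) = 0
Entry delta = -4 - -3 = -1
Det delta = -1 * 0 = 0
New det = 8 + 0 = 8

Answer: 8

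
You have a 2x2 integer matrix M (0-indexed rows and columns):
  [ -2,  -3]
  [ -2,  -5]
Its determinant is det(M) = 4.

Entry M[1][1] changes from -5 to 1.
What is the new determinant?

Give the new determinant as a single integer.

Answer: -8

Derivation:
det is linear in row 1: changing M[1][1] by delta changes det by delta * cofactor(1,1).
Cofactor C_11 = (-1)^(1+1) * minor(1,1) = -2
Entry delta = 1 - -5 = 6
Det delta = 6 * -2 = -12
New det = 4 + -12 = -8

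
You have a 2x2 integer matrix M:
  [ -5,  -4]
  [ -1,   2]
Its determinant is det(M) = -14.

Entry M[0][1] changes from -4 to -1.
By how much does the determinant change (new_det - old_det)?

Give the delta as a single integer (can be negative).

Answer: 3

Derivation:
Cofactor C_01 = 1
Entry delta = -1 - -4 = 3
Det delta = entry_delta * cofactor = 3 * 1 = 3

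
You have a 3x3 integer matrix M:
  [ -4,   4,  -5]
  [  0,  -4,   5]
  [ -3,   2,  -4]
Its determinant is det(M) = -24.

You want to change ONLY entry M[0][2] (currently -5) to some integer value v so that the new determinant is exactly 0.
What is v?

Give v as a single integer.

det is linear in entry M[0][2]: det = old_det + (v - -5) * C_02
Cofactor C_02 = -12
Want det = 0: -24 + (v - -5) * -12 = 0
  (v - -5) = 24 / -12 = -2
  v = -5 + (-2) = -7

Answer: -7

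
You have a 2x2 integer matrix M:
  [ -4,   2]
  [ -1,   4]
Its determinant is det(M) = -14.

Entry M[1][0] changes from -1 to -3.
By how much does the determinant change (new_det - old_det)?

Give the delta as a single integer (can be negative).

Cofactor C_10 = -2
Entry delta = -3 - -1 = -2
Det delta = entry_delta * cofactor = -2 * -2 = 4

Answer: 4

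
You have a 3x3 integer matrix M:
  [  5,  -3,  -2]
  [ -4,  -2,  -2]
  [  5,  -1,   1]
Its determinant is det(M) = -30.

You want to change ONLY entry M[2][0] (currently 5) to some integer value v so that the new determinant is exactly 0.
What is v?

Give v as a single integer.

Answer: 20

Derivation:
det is linear in entry M[2][0]: det = old_det + (v - 5) * C_20
Cofactor C_20 = 2
Want det = 0: -30 + (v - 5) * 2 = 0
  (v - 5) = 30 / 2 = 15
  v = 5 + (15) = 20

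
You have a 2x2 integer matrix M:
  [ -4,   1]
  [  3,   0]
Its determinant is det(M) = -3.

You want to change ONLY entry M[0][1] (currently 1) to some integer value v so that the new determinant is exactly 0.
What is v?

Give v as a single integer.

Answer: 0

Derivation:
det is linear in entry M[0][1]: det = old_det + (v - 1) * C_01
Cofactor C_01 = -3
Want det = 0: -3 + (v - 1) * -3 = 0
  (v - 1) = 3 / -3 = -1
  v = 1 + (-1) = 0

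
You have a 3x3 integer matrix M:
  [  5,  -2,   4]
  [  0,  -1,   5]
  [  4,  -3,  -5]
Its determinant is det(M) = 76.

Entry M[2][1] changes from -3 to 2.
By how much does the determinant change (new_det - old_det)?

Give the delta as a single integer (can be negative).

Answer: -125

Derivation:
Cofactor C_21 = -25
Entry delta = 2 - -3 = 5
Det delta = entry_delta * cofactor = 5 * -25 = -125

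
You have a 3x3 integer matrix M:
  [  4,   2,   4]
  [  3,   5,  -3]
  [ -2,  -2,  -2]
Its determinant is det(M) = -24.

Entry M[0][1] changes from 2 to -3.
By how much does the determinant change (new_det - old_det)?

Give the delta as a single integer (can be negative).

Cofactor C_01 = 12
Entry delta = -3 - 2 = -5
Det delta = entry_delta * cofactor = -5 * 12 = -60

Answer: -60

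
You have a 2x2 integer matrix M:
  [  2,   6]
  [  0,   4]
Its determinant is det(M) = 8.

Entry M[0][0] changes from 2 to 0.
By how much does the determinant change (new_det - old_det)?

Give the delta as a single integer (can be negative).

Cofactor C_00 = 4
Entry delta = 0 - 2 = -2
Det delta = entry_delta * cofactor = -2 * 4 = -8

Answer: -8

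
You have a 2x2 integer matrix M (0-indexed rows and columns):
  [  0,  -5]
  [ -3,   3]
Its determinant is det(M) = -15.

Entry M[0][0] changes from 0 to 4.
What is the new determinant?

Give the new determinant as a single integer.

det is linear in row 0: changing M[0][0] by delta changes det by delta * cofactor(0,0).
Cofactor C_00 = (-1)^(0+0) * minor(0,0) = 3
Entry delta = 4 - 0 = 4
Det delta = 4 * 3 = 12
New det = -15 + 12 = -3

Answer: -3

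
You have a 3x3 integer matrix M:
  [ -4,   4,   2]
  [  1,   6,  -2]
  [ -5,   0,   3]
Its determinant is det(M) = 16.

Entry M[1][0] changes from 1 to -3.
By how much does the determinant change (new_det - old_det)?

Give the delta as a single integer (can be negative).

Answer: 48

Derivation:
Cofactor C_10 = -12
Entry delta = -3 - 1 = -4
Det delta = entry_delta * cofactor = -4 * -12 = 48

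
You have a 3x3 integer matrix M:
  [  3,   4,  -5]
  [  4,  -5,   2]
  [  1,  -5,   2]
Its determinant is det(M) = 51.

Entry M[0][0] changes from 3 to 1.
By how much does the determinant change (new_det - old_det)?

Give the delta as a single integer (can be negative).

Answer: 0

Derivation:
Cofactor C_00 = 0
Entry delta = 1 - 3 = -2
Det delta = entry_delta * cofactor = -2 * 0 = 0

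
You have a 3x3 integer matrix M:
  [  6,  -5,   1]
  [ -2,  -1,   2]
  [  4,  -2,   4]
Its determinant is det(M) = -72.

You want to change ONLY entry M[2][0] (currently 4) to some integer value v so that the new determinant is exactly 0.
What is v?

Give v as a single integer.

Answer: -4

Derivation:
det is linear in entry M[2][0]: det = old_det + (v - 4) * C_20
Cofactor C_20 = -9
Want det = 0: -72 + (v - 4) * -9 = 0
  (v - 4) = 72 / -9 = -8
  v = 4 + (-8) = -4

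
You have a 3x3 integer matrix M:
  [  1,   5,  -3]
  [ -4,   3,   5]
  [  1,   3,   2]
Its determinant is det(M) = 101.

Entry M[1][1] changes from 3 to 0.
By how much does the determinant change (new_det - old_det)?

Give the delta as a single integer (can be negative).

Answer: -15

Derivation:
Cofactor C_11 = 5
Entry delta = 0 - 3 = -3
Det delta = entry_delta * cofactor = -3 * 5 = -15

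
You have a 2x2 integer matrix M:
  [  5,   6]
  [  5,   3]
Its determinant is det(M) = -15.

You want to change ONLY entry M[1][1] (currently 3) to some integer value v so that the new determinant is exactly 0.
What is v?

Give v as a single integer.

Answer: 6

Derivation:
det is linear in entry M[1][1]: det = old_det + (v - 3) * C_11
Cofactor C_11 = 5
Want det = 0: -15 + (v - 3) * 5 = 0
  (v - 3) = 15 / 5 = 3
  v = 3 + (3) = 6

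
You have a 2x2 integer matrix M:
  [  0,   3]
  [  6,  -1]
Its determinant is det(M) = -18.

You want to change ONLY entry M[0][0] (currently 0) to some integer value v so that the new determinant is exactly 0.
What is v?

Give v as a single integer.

Answer: -18

Derivation:
det is linear in entry M[0][0]: det = old_det + (v - 0) * C_00
Cofactor C_00 = -1
Want det = 0: -18 + (v - 0) * -1 = 0
  (v - 0) = 18 / -1 = -18
  v = 0 + (-18) = -18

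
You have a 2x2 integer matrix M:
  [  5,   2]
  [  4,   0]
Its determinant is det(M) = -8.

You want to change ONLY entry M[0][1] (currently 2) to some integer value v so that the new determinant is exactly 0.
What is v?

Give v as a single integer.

Answer: 0

Derivation:
det is linear in entry M[0][1]: det = old_det + (v - 2) * C_01
Cofactor C_01 = -4
Want det = 0: -8 + (v - 2) * -4 = 0
  (v - 2) = 8 / -4 = -2
  v = 2 + (-2) = 0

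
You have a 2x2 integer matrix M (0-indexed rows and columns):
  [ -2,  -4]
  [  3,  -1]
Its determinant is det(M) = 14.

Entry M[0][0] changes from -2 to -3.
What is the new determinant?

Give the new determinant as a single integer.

det is linear in row 0: changing M[0][0] by delta changes det by delta * cofactor(0,0).
Cofactor C_00 = (-1)^(0+0) * minor(0,0) = -1
Entry delta = -3 - -2 = -1
Det delta = -1 * -1 = 1
New det = 14 + 1 = 15

Answer: 15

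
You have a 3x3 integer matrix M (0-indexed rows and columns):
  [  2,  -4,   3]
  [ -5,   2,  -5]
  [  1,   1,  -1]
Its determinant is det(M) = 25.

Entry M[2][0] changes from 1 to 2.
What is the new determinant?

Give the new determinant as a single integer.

det is linear in row 2: changing M[2][0] by delta changes det by delta * cofactor(2,0).
Cofactor C_20 = (-1)^(2+0) * minor(2,0) = 14
Entry delta = 2 - 1 = 1
Det delta = 1 * 14 = 14
New det = 25 + 14 = 39

Answer: 39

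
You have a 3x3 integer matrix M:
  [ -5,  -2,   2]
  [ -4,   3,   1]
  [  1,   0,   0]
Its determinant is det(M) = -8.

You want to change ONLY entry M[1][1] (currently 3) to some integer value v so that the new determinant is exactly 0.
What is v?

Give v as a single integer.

det is linear in entry M[1][1]: det = old_det + (v - 3) * C_11
Cofactor C_11 = -2
Want det = 0: -8 + (v - 3) * -2 = 0
  (v - 3) = 8 / -2 = -4
  v = 3 + (-4) = -1

Answer: -1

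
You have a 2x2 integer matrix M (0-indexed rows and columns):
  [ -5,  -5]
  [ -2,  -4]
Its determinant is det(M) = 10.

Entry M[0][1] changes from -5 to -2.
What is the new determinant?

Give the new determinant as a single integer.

Answer: 16

Derivation:
det is linear in row 0: changing M[0][1] by delta changes det by delta * cofactor(0,1).
Cofactor C_01 = (-1)^(0+1) * minor(0,1) = 2
Entry delta = -2 - -5 = 3
Det delta = 3 * 2 = 6
New det = 10 + 6 = 16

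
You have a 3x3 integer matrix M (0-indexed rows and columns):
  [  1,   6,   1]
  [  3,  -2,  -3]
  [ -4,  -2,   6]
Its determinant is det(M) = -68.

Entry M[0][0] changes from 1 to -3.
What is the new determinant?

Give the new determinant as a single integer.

det is linear in row 0: changing M[0][0] by delta changes det by delta * cofactor(0,0).
Cofactor C_00 = (-1)^(0+0) * minor(0,0) = -18
Entry delta = -3 - 1 = -4
Det delta = -4 * -18 = 72
New det = -68 + 72 = 4

Answer: 4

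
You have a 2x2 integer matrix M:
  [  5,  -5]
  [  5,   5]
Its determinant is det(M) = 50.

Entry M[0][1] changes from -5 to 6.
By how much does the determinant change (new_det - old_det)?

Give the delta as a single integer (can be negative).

Answer: -55

Derivation:
Cofactor C_01 = -5
Entry delta = 6 - -5 = 11
Det delta = entry_delta * cofactor = 11 * -5 = -55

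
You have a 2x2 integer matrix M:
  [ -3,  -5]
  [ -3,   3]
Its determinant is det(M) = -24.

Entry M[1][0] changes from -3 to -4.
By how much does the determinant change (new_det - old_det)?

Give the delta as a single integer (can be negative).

Answer: -5

Derivation:
Cofactor C_10 = 5
Entry delta = -4 - -3 = -1
Det delta = entry_delta * cofactor = -1 * 5 = -5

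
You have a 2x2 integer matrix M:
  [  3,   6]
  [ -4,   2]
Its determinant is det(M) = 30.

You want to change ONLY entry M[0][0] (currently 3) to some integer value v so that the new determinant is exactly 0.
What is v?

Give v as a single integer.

Answer: -12

Derivation:
det is linear in entry M[0][0]: det = old_det + (v - 3) * C_00
Cofactor C_00 = 2
Want det = 0: 30 + (v - 3) * 2 = 0
  (v - 3) = -30 / 2 = -15
  v = 3 + (-15) = -12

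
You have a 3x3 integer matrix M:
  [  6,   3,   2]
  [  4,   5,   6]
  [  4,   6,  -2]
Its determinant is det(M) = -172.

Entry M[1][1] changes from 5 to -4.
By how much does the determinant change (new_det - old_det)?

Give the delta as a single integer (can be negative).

Answer: 180

Derivation:
Cofactor C_11 = -20
Entry delta = -4 - 5 = -9
Det delta = entry_delta * cofactor = -9 * -20 = 180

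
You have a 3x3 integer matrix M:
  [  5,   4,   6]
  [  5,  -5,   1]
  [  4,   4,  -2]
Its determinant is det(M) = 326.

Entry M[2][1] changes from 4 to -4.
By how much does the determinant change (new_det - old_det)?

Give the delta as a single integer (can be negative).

Answer: -200

Derivation:
Cofactor C_21 = 25
Entry delta = -4 - 4 = -8
Det delta = entry_delta * cofactor = -8 * 25 = -200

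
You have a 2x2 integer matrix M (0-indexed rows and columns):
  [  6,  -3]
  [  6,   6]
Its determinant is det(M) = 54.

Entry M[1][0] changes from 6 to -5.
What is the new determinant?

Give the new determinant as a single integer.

Answer: 21

Derivation:
det is linear in row 1: changing M[1][0] by delta changes det by delta * cofactor(1,0).
Cofactor C_10 = (-1)^(1+0) * minor(1,0) = 3
Entry delta = -5 - 6 = -11
Det delta = -11 * 3 = -33
New det = 54 + -33 = 21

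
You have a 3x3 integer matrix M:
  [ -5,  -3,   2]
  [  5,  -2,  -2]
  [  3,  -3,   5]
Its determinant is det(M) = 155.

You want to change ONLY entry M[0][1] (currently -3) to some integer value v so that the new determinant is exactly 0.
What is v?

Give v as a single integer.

Answer: 2

Derivation:
det is linear in entry M[0][1]: det = old_det + (v - -3) * C_01
Cofactor C_01 = -31
Want det = 0: 155 + (v - -3) * -31 = 0
  (v - -3) = -155 / -31 = 5
  v = -3 + (5) = 2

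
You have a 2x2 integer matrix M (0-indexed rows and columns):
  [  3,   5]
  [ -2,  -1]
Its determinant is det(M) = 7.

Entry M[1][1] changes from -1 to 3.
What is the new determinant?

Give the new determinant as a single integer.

det is linear in row 1: changing M[1][1] by delta changes det by delta * cofactor(1,1).
Cofactor C_11 = (-1)^(1+1) * minor(1,1) = 3
Entry delta = 3 - -1 = 4
Det delta = 4 * 3 = 12
New det = 7 + 12 = 19

Answer: 19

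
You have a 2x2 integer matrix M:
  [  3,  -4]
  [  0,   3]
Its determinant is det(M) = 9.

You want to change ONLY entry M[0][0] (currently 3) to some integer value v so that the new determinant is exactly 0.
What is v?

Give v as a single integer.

Answer: 0

Derivation:
det is linear in entry M[0][0]: det = old_det + (v - 3) * C_00
Cofactor C_00 = 3
Want det = 0: 9 + (v - 3) * 3 = 0
  (v - 3) = -9 / 3 = -3
  v = 3 + (-3) = 0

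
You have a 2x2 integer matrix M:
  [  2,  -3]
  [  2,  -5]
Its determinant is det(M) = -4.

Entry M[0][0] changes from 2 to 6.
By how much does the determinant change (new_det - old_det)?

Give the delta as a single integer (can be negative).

Cofactor C_00 = -5
Entry delta = 6 - 2 = 4
Det delta = entry_delta * cofactor = 4 * -5 = -20

Answer: -20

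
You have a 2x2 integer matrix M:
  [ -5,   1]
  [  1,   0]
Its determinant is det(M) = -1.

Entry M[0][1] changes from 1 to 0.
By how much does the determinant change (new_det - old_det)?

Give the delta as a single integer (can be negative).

Cofactor C_01 = -1
Entry delta = 0 - 1 = -1
Det delta = entry_delta * cofactor = -1 * -1 = 1

Answer: 1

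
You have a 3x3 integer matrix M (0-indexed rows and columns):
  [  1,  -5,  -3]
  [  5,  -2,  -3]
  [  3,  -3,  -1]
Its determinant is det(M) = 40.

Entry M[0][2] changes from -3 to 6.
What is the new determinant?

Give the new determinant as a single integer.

Answer: -41

Derivation:
det is linear in row 0: changing M[0][2] by delta changes det by delta * cofactor(0,2).
Cofactor C_02 = (-1)^(0+2) * minor(0,2) = -9
Entry delta = 6 - -3 = 9
Det delta = 9 * -9 = -81
New det = 40 + -81 = -41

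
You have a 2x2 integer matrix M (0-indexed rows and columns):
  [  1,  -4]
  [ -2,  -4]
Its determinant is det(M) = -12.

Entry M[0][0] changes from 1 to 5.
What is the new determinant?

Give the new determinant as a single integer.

Answer: -28

Derivation:
det is linear in row 0: changing M[0][0] by delta changes det by delta * cofactor(0,0).
Cofactor C_00 = (-1)^(0+0) * minor(0,0) = -4
Entry delta = 5 - 1 = 4
Det delta = 4 * -4 = -16
New det = -12 + -16 = -28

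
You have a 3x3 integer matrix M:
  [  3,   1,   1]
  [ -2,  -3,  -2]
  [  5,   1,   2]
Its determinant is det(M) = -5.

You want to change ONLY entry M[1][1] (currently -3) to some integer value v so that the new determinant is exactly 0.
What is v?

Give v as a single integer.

det is linear in entry M[1][1]: det = old_det + (v - -3) * C_11
Cofactor C_11 = 1
Want det = 0: -5 + (v - -3) * 1 = 0
  (v - -3) = 5 / 1 = 5
  v = -3 + (5) = 2

Answer: 2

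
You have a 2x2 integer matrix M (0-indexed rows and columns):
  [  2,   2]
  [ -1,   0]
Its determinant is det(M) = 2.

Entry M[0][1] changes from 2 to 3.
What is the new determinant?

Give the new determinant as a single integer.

det is linear in row 0: changing M[0][1] by delta changes det by delta * cofactor(0,1).
Cofactor C_01 = (-1)^(0+1) * minor(0,1) = 1
Entry delta = 3 - 2 = 1
Det delta = 1 * 1 = 1
New det = 2 + 1 = 3

Answer: 3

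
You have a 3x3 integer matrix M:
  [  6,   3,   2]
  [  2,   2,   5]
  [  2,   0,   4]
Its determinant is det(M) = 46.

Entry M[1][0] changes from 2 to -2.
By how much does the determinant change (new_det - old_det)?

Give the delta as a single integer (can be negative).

Answer: 48

Derivation:
Cofactor C_10 = -12
Entry delta = -2 - 2 = -4
Det delta = entry_delta * cofactor = -4 * -12 = 48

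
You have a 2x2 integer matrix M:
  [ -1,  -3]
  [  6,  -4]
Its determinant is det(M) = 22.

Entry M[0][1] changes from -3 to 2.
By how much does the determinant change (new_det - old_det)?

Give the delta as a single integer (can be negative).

Answer: -30

Derivation:
Cofactor C_01 = -6
Entry delta = 2 - -3 = 5
Det delta = entry_delta * cofactor = 5 * -6 = -30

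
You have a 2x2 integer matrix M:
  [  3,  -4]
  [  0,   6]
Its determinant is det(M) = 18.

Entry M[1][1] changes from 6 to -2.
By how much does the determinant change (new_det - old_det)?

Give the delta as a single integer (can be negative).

Cofactor C_11 = 3
Entry delta = -2 - 6 = -8
Det delta = entry_delta * cofactor = -8 * 3 = -24

Answer: -24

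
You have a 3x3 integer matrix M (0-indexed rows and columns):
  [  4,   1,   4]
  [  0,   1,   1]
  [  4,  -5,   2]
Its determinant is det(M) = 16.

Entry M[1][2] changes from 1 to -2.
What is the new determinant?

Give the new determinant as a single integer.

Answer: -56

Derivation:
det is linear in row 1: changing M[1][2] by delta changes det by delta * cofactor(1,2).
Cofactor C_12 = (-1)^(1+2) * minor(1,2) = 24
Entry delta = -2 - 1 = -3
Det delta = -3 * 24 = -72
New det = 16 + -72 = -56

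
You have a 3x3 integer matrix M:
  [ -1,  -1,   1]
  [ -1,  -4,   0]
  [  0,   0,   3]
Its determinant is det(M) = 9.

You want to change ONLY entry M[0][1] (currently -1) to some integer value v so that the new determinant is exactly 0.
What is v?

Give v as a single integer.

Answer: -4

Derivation:
det is linear in entry M[0][1]: det = old_det + (v - -1) * C_01
Cofactor C_01 = 3
Want det = 0: 9 + (v - -1) * 3 = 0
  (v - -1) = -9 / 3 = -3
  v = -1 + (-3) = -4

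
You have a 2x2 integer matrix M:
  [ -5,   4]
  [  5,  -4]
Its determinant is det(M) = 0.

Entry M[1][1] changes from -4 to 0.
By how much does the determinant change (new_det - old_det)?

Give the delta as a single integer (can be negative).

Answer: -20

Derivation:
Cofactor C_11 = -5
Entry delta = 0 - -4 = 4
Det delta = entry_delta * cofactor = 4 * -5 = -20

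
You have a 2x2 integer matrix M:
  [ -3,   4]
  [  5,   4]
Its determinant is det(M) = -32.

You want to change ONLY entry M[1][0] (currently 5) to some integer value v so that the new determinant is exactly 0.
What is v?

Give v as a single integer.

Answer: -3

Derivation:
det is linear in entry M[1][0]: det = old_det + (v - 5) * C_10
Cofactor C_10 = -4
Want det = 0: -32 + (v - 5) * -4 = 0
  (v - 5) = 32 / -4 = -8
  v = 5 + (-8) = -3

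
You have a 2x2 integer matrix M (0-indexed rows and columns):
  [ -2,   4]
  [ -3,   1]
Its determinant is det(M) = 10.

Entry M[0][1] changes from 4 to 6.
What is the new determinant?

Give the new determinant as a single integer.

Answer: 16

Derivation:
det is linear in row 0: changing M[0][1] by delta changes det by delta * cofactor(0,1).
Cofactor C_01 = (-1)^(0+1) * minor(0,1) = 3
Entry delta = 6 - 4 = 2
Det delta = 2 * 3 = 6
New det = 10 + 6 = 16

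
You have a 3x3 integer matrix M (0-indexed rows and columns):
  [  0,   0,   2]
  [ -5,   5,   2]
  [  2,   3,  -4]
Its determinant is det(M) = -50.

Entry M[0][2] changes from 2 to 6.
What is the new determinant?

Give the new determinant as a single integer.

Answer: -150

Derivation:
det is linear in row 0: changing M[0][2] by delta changes det by delta * cofactor(0,2).
Cofactor C_02 = (-1)^(0+2) * minor(0,2) = -25
Entry delta = 6 - 2 = 4
Det delta = 4 * -25 = -100
New det = -50 + -100 = -150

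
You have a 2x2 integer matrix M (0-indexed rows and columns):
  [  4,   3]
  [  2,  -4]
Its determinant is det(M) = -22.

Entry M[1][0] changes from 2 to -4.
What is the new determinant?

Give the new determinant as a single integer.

det is linear in row 1: changing M[1][0] by delta changes det by delta * cofactor(1,0).
Cofactor C_10 = (-1)^(1+0) * minor(1,0) = -3
Entry delta = -4 - 2 = -6
Det delta = -6 * -3 = 18
New det = -22 + 18 = -4

Answer: -4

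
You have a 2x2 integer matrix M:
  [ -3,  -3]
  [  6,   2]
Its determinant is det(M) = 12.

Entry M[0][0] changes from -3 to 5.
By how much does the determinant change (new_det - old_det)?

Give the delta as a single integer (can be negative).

Cofactor C_00 = 2
Entry delta = 5 - -3 = 8
Det delta = entry_delta * cofactor = 8 * 2 = 16

Answer: 16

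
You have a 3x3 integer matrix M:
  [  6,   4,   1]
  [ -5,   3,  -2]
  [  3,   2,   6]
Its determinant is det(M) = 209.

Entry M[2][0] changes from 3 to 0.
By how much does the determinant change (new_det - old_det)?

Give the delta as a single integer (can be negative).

Answer: 33

Derivation:
Cofactor C_20 = -11
Entry delta = 0 - 3 = -3
Det delta = entry_delta * cofactor = -3 * -11 = 33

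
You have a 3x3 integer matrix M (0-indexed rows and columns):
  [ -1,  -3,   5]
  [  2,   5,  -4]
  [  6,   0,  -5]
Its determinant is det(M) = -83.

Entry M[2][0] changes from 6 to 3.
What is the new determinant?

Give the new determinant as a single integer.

det is linear in row 2: changing M[2][0] by delta changes det by delta * cofactor(2,0).
Cofactor C_20 = (-1)^(2+0) * minor(2,0) = -13
Entry delta = 3 - 6 = -3
Det delta = -3 * -13 = 39
New det = -83 + 39 = -44

Answer: -44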